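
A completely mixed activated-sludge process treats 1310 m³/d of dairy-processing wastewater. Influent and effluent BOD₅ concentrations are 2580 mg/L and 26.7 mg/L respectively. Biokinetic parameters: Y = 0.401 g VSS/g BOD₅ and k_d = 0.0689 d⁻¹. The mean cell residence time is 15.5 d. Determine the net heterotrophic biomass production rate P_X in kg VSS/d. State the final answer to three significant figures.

P_X ≈ 649 kg VSS/d

Observed yield with endogenous decay: Y_obs = Y / (1 + k_d·θ_c) = 0.401 / (1 + 0.0689 × 15.5) = 0.401 / 2.068 = 0.1939 g VSS/g BOD₅.
Mass of BOD₅ removed per day: Q(S₀ − S) = 1310 × 2553 g/m³ = 3345 kg/d.
So the net sludge growth is P_X = 0.1939 × 3345 = 648.6 kg VSS/d.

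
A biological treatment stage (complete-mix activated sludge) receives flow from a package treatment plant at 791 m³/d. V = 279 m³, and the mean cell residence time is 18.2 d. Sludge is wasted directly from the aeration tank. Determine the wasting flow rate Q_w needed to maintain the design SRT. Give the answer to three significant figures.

With mixed-liquor wasting, θ_c = V/Q_w, so Q_w = V/θ_c = 279.0/18.2 = 15.33 m³/d.

Q_w ≈ 15.3 m³/d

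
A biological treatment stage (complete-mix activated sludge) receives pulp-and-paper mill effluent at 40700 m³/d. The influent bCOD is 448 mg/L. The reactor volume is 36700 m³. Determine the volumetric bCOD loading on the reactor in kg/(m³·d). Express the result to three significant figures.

L_v ≈ 0.497 kg bCOD/(m³·d)

Applied bCOD load per unit volume = Q·S₀/V = (40700 × 448/1000)/36700 = 0.4968 kg bCOD·m⁻³·d⁻¹.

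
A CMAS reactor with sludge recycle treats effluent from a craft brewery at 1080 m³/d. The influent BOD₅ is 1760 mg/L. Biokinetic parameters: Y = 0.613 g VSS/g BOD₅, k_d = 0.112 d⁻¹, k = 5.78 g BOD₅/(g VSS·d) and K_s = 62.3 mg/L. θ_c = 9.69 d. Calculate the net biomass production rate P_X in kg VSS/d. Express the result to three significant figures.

P_X ≈ 557 kg VSS/d

Effluent substrate depends only on kinetics and SRT: S = K_s(1 + k_d θ_c) / [θ_c(Yk − k_d) − 1] = 62.3 × (1 + 0.112 × 9.69) / [9.69 × (0.613 × 5.78 − 0.112) − 1] = 129.9 / 32.25 = 4.029 mg/L.
Observed yield with endogenous decay: Y_obs = Y / (1 + k_d·θ_c) = 0.613 / (1 + 0.112 × 9.69) = 0.613 / 2.085 = 0.2940 g VSS/g BOD₅.
Substrate removed = Q·(S₀ − S) = 1080 m³/d × (1760 − 4.03) g/m³ = 1.9×10^6 g/d = 1896 kg/d.
Biomass produced: P_X = Y_obs·Q·ΔS = 0.2940 × 1896 ≈ 557.5 kg VSS/d.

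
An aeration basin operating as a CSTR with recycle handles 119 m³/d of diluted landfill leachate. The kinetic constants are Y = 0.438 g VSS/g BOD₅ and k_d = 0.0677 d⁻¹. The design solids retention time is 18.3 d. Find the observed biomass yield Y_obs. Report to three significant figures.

Y_obs = Y / (1 + k_d θ_c) = 0.438 / (1 + 0.0677 × 18.3) = 0.438 / 2.239 = 0.1956.

Y_obs ≈ 0.196 g VSS/g BOD₅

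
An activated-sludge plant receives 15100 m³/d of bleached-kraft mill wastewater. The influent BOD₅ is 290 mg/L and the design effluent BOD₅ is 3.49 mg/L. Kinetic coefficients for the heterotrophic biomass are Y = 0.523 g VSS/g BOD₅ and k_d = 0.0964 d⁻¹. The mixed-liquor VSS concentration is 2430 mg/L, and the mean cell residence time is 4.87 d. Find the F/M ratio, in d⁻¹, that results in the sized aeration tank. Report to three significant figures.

F/M ≈ 0.584 d⁻¹

From the SRT design equation V = Y Q (S₀−S) θ_c / [X (1 + k_d θ_c)] = 0.523 × 15100 × (290 − 3.49) × 4.87 / [2430 × (1 + 0.0964 × 4.87)] = 1.1×10^7 / 3571 = 3086 m³.
F/M = Q·S₀ / (V·X) = 15100 × 290 / (3086 × 2430) = 0.5840 g BOD₅·(g VSS·d)⁻¹.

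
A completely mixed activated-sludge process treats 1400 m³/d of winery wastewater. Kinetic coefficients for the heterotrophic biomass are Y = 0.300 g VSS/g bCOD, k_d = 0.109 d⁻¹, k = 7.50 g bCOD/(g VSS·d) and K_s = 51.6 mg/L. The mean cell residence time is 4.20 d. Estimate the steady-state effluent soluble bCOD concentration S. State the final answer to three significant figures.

Effluent substrate depends only on kinetics and SRT: S = K_s(1 + k_d θ_c) / [θ_c(Yk − k_d) − 1] = 51.6 × (1 + 0.109 × 4.20) / [4.20 × (0.300 × 7.50 − 0.109) − 1] = 75.22 / 7.992 = 9.412 mg/L.

S ≈ 9.41 mg/L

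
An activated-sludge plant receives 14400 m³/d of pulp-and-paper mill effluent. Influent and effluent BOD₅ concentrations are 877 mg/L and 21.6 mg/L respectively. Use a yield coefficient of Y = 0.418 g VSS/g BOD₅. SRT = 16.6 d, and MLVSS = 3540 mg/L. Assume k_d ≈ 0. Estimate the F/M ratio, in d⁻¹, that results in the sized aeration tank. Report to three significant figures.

F/M ≈ 0.148 d⁻¹

V·X = Y·Q·ΔS·θ_c gives V = 0.418 × 14400 × (877 − 21.6) × 16.6 / 3540 = 24144 m³.
F/M = applied load / biomass = Q·S₀/(V·X) = 14400 × 877 / (24144 × 3540) = 0.1478 d⁻¹.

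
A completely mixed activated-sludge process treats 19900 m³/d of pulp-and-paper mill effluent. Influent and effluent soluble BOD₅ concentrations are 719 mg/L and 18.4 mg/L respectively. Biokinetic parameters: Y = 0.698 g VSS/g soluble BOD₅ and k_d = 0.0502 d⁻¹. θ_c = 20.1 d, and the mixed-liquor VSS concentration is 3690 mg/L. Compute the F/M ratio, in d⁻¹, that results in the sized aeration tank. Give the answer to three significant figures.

Rearranging the biomass balance for a CMAS with decay, V = Y·Q·ΔS·θ_c / [X·(1+k_d θ_c)] = 0.698 × 19900 × (719 − 18.4) × 20.1 / [3690 × (1 + 0.0502 × 20.1)] = 1.96×10^8 / 7413 = 26385 m³.
F/M = applied load / biomass = Q·S₀/(V·X) = 19900 × 719 / (26385 × 3690) = 0.1470 d⁻¹.

F/M ≈ 0.147 d⁻¹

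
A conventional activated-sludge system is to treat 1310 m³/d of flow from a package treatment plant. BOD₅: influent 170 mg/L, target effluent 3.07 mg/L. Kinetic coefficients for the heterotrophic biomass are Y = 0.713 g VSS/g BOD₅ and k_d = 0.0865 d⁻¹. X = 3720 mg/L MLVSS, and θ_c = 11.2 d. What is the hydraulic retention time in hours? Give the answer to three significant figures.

τ ≈ 4.37 h

Steady-state biomass mass balance: V·X·(1 + k_d·θ_c) = Y·Q·(S₀ − S)·θ_c, so V = 0.713 × 1310 × (170 − 3.07) × 11.2 / [3720 × (1 + 0.0865 × 11.2)] = 1.75×10^6 / 7324 = 238.4 m³.
Hydraulic retention time τ = V/Q = 238.4 / 1310 = 0.1820 d = 4.368 h.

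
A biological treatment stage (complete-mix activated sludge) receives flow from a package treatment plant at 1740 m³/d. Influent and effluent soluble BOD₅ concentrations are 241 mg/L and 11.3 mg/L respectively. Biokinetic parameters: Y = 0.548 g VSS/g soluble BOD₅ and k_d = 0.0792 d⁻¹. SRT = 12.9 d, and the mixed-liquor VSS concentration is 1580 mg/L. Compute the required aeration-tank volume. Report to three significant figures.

Rearranging the biomass balance for a CMAS with decay, V = Y·Q·ΔS·θ_c / [X·(1+k_d θ_c)] = 0.548 × 1740 × (241 − 11.3) × 12.9 / [1580 × (1 + 0.0792 × 12.9)] = 2.83×10^6 / 3194 = 884.5 m³.

V ≈ 885 m³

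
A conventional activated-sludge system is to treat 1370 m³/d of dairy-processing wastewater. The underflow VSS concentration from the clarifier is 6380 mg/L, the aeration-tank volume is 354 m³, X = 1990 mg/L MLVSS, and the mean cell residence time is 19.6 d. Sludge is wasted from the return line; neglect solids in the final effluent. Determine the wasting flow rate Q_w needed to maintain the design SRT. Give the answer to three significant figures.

Q_w ≈ 5.63 m³/d

Q_w = (V·X)/(θ_c X_r) = 354.0 × 1990 / (19.6 × 6380) = 5.634 m³/d.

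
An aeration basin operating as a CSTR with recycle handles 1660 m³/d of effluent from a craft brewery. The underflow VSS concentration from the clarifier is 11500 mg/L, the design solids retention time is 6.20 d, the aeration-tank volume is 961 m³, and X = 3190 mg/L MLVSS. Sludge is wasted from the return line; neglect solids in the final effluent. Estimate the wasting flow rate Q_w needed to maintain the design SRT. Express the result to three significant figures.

Q_w ≈ 43.0 m³/d

Q_w = (V·X)/(θ_c X_r) = 961.0 × 3190 / (6.20 × 11500) = 43.00 m³/d.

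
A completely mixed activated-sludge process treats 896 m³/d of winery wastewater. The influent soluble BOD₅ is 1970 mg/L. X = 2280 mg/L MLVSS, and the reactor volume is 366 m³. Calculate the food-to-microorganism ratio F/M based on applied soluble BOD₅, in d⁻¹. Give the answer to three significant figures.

F/M ≈ 2.12 d⁻¹

Food-to-microorganism ratio F/M = Q S₀ / (V X) = 896 × 1970 / (366.0 × 2280) = 2.115 d⁻¹.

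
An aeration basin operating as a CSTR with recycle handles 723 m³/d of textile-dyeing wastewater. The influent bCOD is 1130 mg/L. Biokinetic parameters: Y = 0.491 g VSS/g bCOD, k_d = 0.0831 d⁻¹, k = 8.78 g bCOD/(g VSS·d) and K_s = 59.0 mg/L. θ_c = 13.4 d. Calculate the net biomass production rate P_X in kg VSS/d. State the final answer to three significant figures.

P_X ≈ 189 kg VSS/d

From the Monod/SRT balance for a CMAS, S = K_s·(1+k_d θ_c)/[θ_c·(Y k − k_d) − 1] = 59.0 × (1 + 0.0831 × 13.4) / [13.4 × (0.491 × 8.78 − 0.0831) − 1] = 124.7 / 55.65 = 2.241 mg/L.
Y_obs = Y / (1 + k_d θ_c) = 0.491 / (1 + 0.0831 × 13.4) = 0.491 / 2.114 = 0.2323.
Substrate removed = Q·(S₀ − S) = 723 m³/d × (1130 − 2.24) g/m³ = 8.15×10^5 g/d = 815.4 kg/d.
Biomass produced: P_X = Y_obs·Q·ΔS = 0.2323 × 815.4 ≈ 189.4 kg VSS/d.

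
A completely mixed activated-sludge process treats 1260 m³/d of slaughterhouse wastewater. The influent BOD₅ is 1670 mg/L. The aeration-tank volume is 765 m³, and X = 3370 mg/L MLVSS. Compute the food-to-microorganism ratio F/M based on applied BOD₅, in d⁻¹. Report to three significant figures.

F/M = applied load / biomass = Q·S₀/(V·X) = 1260 × 1670 / (765.0 × 3370) = 0.8162 d⁻¹.

F/M ≈ 0.816 d⁻¹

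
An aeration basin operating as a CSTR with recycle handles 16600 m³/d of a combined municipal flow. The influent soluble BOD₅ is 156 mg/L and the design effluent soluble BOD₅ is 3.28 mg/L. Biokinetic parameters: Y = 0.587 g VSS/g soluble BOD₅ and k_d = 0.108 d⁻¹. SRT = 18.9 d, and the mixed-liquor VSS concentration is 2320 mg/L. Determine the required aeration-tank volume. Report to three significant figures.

From the SRT design equation V = Y Q (S₀−S) θ_c / [X (1 + k_d θ_c)] = 0.587 × 16600 × (156 − 3.28) × 18.9 / [2320 × (1 + 0.108 × 18.9)] = 2.81×10^7 / 7056 = 3986 m³.

V ≈ 3990 m³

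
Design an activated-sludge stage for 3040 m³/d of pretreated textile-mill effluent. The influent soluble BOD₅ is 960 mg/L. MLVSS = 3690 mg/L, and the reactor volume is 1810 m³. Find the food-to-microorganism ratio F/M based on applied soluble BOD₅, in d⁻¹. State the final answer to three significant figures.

Food-to-microorganism ratio F/M = Q S₀ / (V X) = 3040 × 960 / (1810 × 3690) = 0.4370 d⁻¹.

F/M ≈ 0.437 d⁻¹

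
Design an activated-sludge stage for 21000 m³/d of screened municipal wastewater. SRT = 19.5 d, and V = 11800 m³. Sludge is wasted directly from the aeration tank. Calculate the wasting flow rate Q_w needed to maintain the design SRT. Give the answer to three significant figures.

Q_w ≈ 605 m³/d

For wasting at MLVSS concentration, Q_w = V/θ_c = 11800/19.5 = 605.1 m³/d.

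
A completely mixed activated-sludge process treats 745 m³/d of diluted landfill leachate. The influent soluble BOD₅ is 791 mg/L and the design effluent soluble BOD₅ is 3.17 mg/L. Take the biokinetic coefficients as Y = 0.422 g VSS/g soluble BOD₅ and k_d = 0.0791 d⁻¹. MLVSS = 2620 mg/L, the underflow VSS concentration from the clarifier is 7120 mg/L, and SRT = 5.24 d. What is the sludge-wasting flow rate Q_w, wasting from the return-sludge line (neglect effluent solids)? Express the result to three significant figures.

Q_w ≈ 24.6 m³/d

Steady-state biomass mass balance: V·X·(1 + k_d·θ_c) = Y·Q·(S₀ − S)·θ_c, so V = 0.422 × 745 × (791 − 3.17) × 5.24 / [2620 × (1 + 0.0791 × 5.24)] = 1.3×10^6 / 3706 = 350.2 m³.
Q_w = (V·X)/(θ_c X_r) = 350.2 × 2620 / (5.24 × 7120) = 24.59 m³/d.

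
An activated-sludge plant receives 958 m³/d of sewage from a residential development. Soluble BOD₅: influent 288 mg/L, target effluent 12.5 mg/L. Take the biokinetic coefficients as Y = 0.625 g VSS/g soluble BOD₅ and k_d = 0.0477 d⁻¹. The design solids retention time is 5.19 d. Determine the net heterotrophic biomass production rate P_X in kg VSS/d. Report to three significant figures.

P_X ≈ 132 kg VSS/d

Correct the yield for decay: Y_obs = Y/(1 + k_d θ_c) = 0.625 / (1 + 0.0477 × 5.19) = 0.625 / 1.248 = 0.5010.
ΔS = 288 − 12.5 = 275.5 mg/L, so the substrate removal rate is 958 × 275.5/1000 = 263.9 kg soluble BOD₅/d.
P_X = Y_obs · Q(S₀ − S) = 0.5010 × 263.9 = 132.2 kg VSS/d.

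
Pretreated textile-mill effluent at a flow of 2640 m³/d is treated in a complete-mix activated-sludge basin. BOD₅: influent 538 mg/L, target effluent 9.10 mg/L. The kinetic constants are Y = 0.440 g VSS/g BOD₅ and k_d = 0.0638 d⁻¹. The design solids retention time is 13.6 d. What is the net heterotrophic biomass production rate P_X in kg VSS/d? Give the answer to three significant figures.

P_X ≈ 329 kg VSS/d

Correct the yield for decay: Y_obs = Y/(1 + k_d θ_c) = 0.440 / (1 + 0.0638 × 13.6) = 0.440 / 1.868 = 0.2356.
Substrate removed = Q·(S₀ − S) = 2640 m³/d × (538 − 9.10) g/m³ = 1.4×10^6 g/d = 1396 kg/d.
Net biomass production P_X = Y_obs × Q·(S₀ − S) = 0.2356 × 1396 = 328.9 kg VSS/d.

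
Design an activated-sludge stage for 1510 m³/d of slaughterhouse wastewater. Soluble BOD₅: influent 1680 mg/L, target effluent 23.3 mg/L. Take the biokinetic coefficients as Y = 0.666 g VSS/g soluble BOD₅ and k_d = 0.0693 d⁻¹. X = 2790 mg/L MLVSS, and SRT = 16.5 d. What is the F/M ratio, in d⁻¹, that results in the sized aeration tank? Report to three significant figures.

F/M ≈ 0.198 d⁻¹

Rearranging the biomass balance for a CMAS with decay, V = Y·Q·ΔS·θ_c / [X·(1+k_d θ_c)] = 0.666 × 1510 × (1680 − 23.3) × 16.5 / [2790 × (1 + 0.0693 × 16.5)] = 2.75×10^7 / 5980 = 4597 m³.
F/M = applied load / biomass = Q·S₀/(V·X) = 1510 × 1680 / (4597 × 2790) = 0.1978 d⁻¹.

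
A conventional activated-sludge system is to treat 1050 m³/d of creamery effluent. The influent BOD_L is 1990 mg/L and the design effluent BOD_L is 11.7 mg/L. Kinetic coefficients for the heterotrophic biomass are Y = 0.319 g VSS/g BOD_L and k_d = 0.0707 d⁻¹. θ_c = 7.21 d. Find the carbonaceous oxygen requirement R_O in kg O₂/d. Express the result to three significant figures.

R_O ≈ 1450 kg O₂/d

Observed yield with endogenous decay: Y_obs = Y / (1 + k_d·θ_c) = 0.319 / (1 + 0.0707 × 7.21) = 0.319 / 1.510 = 0.2113 g VSS/g BOD_L.
ΔS = 1990 − 11.7 = 1978 mg/L, so the substrate removal rate is 1050 × 1978/1000 = 2077 kg BOD_L/d.
Biomass synthesised: P_X = Y_obs × 2077 = 438.9 kg VSS/d.
R_O = Q·(S₀ − S) − 1.42·P_X = 2077 − 1.42 × 438.9 = 1454 kg O₂/d.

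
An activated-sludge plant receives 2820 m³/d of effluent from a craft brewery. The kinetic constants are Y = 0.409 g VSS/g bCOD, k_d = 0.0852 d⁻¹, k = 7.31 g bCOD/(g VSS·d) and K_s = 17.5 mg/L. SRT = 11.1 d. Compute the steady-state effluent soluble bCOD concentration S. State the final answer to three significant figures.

Effluent substrate depends only on kinetics and SRT: S = K_s(1 + k_d θ_c) / [θ_c(Yk − k_d) − 1] = 17.5 × (1 + 0.0852 × 11.1) / [11.1 × (0.409 × 7.31 − 0.0852) − 1] = 34.05 / 31.24 = 1.090 mg/L.

S ≈ 1.09 mg/L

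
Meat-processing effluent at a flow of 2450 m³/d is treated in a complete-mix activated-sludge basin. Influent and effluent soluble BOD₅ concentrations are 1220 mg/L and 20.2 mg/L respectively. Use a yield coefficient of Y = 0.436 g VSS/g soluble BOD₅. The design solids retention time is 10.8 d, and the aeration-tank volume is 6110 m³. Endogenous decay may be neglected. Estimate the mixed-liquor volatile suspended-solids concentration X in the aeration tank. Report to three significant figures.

X ≈ 2270 mg/L

X = Y·Q·ΔS·θ_c / V = 0.436 × 2450 × (1220 − 20.2) × 10.8 / 6110 = 2265 mg/L.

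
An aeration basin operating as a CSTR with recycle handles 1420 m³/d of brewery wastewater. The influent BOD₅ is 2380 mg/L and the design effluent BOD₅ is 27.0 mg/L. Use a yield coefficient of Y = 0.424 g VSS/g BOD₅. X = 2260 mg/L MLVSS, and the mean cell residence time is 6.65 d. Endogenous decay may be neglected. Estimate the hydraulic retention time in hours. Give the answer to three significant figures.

τ ≈ 70.5 h

V·X = Y·Q·ΔS·θ_c gives V = 0.424 × 1420 × (2380 − 27.0) × 6.65 / 2260 = 4169 m³.
τ = V/Q = 4169/1420 = 2.936 d, or 70.46 h.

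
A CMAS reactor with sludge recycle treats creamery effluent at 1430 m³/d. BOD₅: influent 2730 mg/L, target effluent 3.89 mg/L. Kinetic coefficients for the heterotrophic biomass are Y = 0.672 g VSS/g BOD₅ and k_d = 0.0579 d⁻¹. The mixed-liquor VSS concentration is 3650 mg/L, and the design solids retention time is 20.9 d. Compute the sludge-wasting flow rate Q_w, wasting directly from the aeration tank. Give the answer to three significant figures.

Q_w ≈ 325 m³/d

From the SRT design equation V = Y Q (S₀−S) θ_c / [X (1 + k_d θ_c)] = 0.672 × 1430 × (2730 − 3.89) × 20.9 / [3650 × (1 + 0.0579 × 20.9)] = 5.48×10^7 / 8067 = 6787 m³.
Wasting from the aeration tank: Q_w = V / θ_c = 6787 / 20.9 = 324.7 m³/d.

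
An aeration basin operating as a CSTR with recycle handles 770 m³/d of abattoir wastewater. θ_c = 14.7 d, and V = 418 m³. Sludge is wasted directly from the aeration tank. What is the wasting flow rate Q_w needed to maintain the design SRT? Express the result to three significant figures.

With mixed-liquor wasting, θ_c = V/Q_w, so Q_w = V/θ_c = 418.0/14.7 = 28.44 m³/d.

Q_w ≈ 28.4 m³/d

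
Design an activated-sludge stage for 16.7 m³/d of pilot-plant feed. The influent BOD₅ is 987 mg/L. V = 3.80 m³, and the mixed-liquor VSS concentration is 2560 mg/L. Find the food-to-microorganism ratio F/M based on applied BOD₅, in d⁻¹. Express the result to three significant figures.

F/M ≈ 1.69 d⁻¹

Food-to-microorganism ratio F/M = Q S₀ / (V X) = 16.7 × 987 / (3.800 × 2560) = 1.694 d⁻¹.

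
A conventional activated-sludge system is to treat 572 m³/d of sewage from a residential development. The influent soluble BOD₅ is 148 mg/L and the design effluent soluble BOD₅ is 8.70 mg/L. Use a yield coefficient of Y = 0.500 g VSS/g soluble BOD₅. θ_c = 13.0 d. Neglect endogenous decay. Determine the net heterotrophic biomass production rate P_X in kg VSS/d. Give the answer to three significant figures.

P_X ≈ 39.8 kg VSS/d

No decay correction is needed, so Y_obs = Y = 0.500.
Substrate removed = Q·(S₀ − S) = 572 m³/d × (148 − 8.70) g/m³ = 7.97×10^4 g/d = 79.68 kg/d.
Net biomass production P_X = Y_obs × Q·(S₀ − S) = 0.5000 × 79.68 = 39.84 kg VSS/d.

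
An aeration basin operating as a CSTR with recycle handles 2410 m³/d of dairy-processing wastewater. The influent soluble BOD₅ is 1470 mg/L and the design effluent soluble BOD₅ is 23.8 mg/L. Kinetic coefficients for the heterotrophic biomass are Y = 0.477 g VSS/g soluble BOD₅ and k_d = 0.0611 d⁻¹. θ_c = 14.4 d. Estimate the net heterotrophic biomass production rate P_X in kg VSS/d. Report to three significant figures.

P_X ≈ 884 kg VSS/d

Correct the yield for decay: Y_obs = Y/(1 + k_d θ_c) = 0.477 / (1 + 0.0611 × 14.4) = 0.477 / 1.880 = 0.2537.
Q·(S₀ − S) = 2410 × (1470 − 23.8) × 10⁻³ = 3485 kg/d removed.
So the net sludge growth is P_X = 0.2537 × 3485 = 884.4 kg VSS/d.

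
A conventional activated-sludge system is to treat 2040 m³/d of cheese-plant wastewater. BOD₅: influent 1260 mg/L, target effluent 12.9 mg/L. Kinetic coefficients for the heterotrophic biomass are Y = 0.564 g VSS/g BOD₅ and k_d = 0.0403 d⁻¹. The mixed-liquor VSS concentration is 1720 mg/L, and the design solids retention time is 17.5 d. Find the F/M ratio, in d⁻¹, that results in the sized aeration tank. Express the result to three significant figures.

F/M ≈ 0.175 d⁻¹

From the SRT design equation V = Y Q (S₀−S) θ_c / [X (1 + k_d θ_c)] = 0.564 × 2040 × (1260 − 12.9) × 17.5 / [1720 × (1 + 0.0403 × 17.5)] = 2.51×10^7 / 2933 = 8561 m³.
F/M = Q·S₀ / (V·X) = 2040 × 1260 / (8561 × 1720) = 0.1746 g BOD₅·(g VSS·d)⁻¹.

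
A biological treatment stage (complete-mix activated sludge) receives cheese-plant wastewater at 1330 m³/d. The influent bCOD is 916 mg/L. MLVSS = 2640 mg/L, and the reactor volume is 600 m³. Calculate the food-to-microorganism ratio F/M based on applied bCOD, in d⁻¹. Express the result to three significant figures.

F/M = applied load / biomass = Q·S₀/(V·X) = 1330 × 916 / (600.0 × 2640) = 0.7691 d⁻¹.

F/M ≈ 0.769 d⁻¹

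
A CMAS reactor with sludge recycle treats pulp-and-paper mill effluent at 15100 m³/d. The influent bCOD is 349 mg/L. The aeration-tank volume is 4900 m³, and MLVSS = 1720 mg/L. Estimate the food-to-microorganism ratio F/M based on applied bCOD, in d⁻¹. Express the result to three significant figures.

F/M = Q·S₀ / (V·X) = 15100 × 349 / (4900 × 1720) = 0.6253 g bCOD·(g VSS·d)⁻¹.

F/M ≈ 0.625 d⁻¹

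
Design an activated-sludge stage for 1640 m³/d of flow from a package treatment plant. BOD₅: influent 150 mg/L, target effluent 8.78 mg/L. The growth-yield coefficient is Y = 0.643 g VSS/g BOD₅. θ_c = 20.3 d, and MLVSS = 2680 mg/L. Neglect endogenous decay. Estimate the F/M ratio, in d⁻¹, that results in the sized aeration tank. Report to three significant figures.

With k_d = 0 the design equation reduces to V = Y Q (S₀−S) θ_c / X = 0.643 × 1640 × (150 − 8.78) × 20.3 / 2680 = 1128 m³.
Food-to-microorganism ratio F/M = Q S₀ / (V X) = 1640 × 150 / (1128 × 2680) = 0.08137 d⁻¹.

F/M ≈ 0.0814 d⁻¹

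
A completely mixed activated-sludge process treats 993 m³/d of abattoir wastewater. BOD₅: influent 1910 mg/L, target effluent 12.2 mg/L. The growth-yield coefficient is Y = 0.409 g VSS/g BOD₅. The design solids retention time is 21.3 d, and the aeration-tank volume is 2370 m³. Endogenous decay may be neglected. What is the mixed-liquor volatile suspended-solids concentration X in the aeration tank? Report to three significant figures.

X = Y·Q·ΔS·θ_c / V = 0.409 × 993 × (1910 − 12.2) × 21.3 / 2370 = 6927 mg/L.

X ≈ 6930 mg/L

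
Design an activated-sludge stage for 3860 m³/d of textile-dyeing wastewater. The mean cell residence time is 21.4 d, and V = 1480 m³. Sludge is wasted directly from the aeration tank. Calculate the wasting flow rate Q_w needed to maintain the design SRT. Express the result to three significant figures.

With mixed-liquor wasting, θ_c = V/Q_w, so Q_w = V/θ_c = 1480/21.4 = 69.16 m³/d.

Q_w ≈ 69.2 m³/d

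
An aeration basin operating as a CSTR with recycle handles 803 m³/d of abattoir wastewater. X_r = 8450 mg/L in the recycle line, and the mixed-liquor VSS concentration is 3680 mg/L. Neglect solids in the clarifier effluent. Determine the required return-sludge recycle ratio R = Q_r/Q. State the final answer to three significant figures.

Solids balance on the clarifier gives (1+R)X = R·X_r, so R = X/(X_r − X) = 3680 / (8450 − 3680) = 0.7715.

R ≈ 0.771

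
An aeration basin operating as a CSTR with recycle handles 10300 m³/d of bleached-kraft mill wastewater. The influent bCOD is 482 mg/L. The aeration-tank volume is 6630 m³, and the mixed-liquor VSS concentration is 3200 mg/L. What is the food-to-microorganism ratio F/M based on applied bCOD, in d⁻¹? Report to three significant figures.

F/M ≈ 0.234 d⁻¹

Food-to-microorganism ratio F/M = Q S₀ / (V X) = 10300 × 482 / (6630 × 3200) = 0.2340 d⁻¹.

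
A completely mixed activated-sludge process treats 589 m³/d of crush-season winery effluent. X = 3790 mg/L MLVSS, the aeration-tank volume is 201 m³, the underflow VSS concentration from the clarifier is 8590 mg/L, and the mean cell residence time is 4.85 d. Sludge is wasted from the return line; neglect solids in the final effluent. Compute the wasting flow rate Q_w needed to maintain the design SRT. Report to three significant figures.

Wasting from the return line (neglecting effluent solids): Q_w = V·X / (θ_c·X_r) = 201.0 × 3790 / (4.85 × 8590) = 18.29 m³/d.

Q_w ≈ 18.3 m³/d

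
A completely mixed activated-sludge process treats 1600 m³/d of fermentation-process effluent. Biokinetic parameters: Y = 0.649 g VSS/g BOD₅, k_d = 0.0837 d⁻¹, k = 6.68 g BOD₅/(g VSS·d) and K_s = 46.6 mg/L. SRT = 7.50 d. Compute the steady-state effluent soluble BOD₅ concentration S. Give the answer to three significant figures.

S ≈ 2.46 mg/L

From the Monod/SRT balance for a CMAS, S = K_s·(1+k_d θ_c)/[θ_c·(Y k − k_d) − 1] = 46.6 × (1 + 0.0837 × 7.50) / [7.50 × (0.649 × 6.68 − 0.0837) − 1] = 75.85 / 30.89 = 2.456 mg/L.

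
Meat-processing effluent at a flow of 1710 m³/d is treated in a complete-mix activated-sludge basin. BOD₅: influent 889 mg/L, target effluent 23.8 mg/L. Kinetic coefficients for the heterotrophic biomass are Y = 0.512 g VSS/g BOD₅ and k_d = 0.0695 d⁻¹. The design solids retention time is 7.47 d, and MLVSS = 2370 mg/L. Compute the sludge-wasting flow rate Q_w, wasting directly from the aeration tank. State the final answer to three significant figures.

From the SRT design equation V = Y Q (S₀−S) θ_c / [X (1 + k_d θ_c)] = 0.512 × 1710 × (889 − 23.8) × 7.47 / [2370 × (1 + 0.0695 × 7.47)] = 5.66×10^6 / 3600 = 1572 m³.
With mixed-liquor wasting, θ_c = V/Q_w, so Q_w = V/θ_c = 1572/7.47 = 210.4 m³/d.

Q_w ≈ 210 m³/d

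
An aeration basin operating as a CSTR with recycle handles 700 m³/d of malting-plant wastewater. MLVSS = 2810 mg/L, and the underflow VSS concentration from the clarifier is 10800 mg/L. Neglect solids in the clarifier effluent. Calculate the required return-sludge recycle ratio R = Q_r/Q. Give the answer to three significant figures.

R = Q_r/Q = X/(X_r − X) = 2810 / (10800 − 2810) = 0.3517.

R ≈ 0.352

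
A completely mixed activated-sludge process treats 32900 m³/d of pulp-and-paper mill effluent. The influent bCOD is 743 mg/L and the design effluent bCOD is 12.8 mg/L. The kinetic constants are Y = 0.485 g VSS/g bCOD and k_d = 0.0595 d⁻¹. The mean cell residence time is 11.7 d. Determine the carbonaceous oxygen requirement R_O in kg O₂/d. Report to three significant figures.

R_O ≈ 14300 kg O₂/d

Observed yield with endogenous decay: Y_obs = Y / (1 + k_d·θ_c) = 0.485 / (1 + 0.0595 × 11.7) = 0.485 / 1.696 = 0.2859 g VSS/g bCOD.
Mass of bCOD removed per day: Q(S₀ − S) = 32900 × 730.2 g/m³ = 24024 kg/d.
Biomass synthesised: P_X = Y_obs × 24024 = 6869 kg VSS/d.
R_O = Q·ΔS − 1.42 P_X = 24024 − 9754 = 14269 kg O₂/d.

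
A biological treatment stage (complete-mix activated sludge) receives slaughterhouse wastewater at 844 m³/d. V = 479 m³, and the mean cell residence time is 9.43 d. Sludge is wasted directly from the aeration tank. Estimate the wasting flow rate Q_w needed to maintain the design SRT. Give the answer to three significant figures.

With mixed-liquor wasting, θ_c = V/Q_w, so Q_w = V/θ_c = 479.0/9.43 = 50.80 m³/d.

Q_w ≈ 50.8 m³/d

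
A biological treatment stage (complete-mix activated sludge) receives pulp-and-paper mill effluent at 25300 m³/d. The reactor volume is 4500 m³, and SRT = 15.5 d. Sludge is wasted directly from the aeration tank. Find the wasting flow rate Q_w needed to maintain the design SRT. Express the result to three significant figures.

Q_w ≈ 290 m³/d

Wasting from the aeration tank: Q_w = V / θ_c = 4500 / 15.5 = 290.3 m³/d.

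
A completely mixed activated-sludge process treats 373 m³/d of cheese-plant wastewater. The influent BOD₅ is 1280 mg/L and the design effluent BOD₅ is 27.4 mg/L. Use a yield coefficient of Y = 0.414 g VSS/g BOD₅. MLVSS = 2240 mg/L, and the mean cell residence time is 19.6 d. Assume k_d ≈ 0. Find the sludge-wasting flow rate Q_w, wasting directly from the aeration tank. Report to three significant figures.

Q_w ≈ 86.4 m³/d

V·X = Y·Q·ΔS·θ_c gives V = 0.414 × 373 × (1280 − 27.4) × 19.6 / 2240 = 1693 m³.
For wasting at MLVSS concentration, Q_w = V/θ_c = 1693/19.6 = 86.35 m³/d.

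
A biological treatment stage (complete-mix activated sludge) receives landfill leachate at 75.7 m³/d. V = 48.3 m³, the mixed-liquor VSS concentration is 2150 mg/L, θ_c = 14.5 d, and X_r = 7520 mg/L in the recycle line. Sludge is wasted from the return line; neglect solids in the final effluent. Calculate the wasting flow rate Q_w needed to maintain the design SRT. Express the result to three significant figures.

Q_w ≈ 0.952 m³/d

Wasting from the return line (neglecting effluent solids): Q_w = V·X / (θ_c·X_r) = 48.30 × 2150 / (14.5 × 7520) = 0.9524 m³/d.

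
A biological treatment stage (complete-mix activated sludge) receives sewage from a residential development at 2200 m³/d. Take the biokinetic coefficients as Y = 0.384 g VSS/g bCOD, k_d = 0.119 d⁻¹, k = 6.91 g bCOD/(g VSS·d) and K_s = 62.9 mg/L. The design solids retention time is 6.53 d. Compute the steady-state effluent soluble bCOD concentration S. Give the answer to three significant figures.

For a completely mixed reactor with recycle the Lawrence–McCarty relation gives S = K_s·(1 + k_d·θ_c) / [θ_c·(Y·k − k_d) − 1] = 62.9 × (1 + 0.119 × 6.53) / [6.53 × (0.384 × 6.91 − 0.119) − 1] = 111.8 / 15.55 = 7.188 mg/L.

S ≈ 7.19 mg/L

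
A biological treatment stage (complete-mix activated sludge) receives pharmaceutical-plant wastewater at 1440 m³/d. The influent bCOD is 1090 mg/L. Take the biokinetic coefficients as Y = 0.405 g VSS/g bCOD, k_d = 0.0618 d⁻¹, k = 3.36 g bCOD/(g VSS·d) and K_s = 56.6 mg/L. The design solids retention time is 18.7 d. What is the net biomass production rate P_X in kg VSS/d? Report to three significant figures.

For a completely mixed reactor with recycle the Lawrence–McCarty relation gives S = K_s·(1 + k_d·θ_c) / [θ_c·(Y·k − k_d) − 1] = 56.6 × (1 + 0.0618 × 18.7) / [18.7 × (0.405 × 3.36 − 0.0618) − 1] = 122.0 / 23.29 = 5.238 mg/L.
Observed yield with endogenous decay: Y_obs = Y / (1 + k_d·θ_c) = 0.405 / (1 + 0.0618 × 18.7) = 0.405 / 2.156 = 0.1879 g VSS/g bCOD.
Q·(S₀ − S) = 1440 × (1090 − 5.24) × 10⁻³ = 1562 kg/d removed.
Biomass produced: P_X = Y_obs·Q·ΔS = 0.1879 × 1562 ≈ 293.5 kg VSS/d.

P_X ≈ 293 kg VSS/d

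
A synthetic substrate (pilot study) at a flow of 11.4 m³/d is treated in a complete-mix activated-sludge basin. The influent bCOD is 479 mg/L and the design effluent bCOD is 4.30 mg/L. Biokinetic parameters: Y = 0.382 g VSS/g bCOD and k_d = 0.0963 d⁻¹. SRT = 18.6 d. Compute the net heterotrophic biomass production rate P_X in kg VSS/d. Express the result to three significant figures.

Y_obs = Y / (1 + k_d θ_c) = 0.382 / (1 + 0.0963 × 18.6) = 0.382 / 2.791 = 0.1369.
Q·(S₀ − S) = 11.4 × (479 − 4.30) × 10⁻³ = 5.412 kg/d removed.
Net biomass production P_X = Y_obs × Q·(S₀ − S) = 0.1369 × 5.412 = 0.7406 kg VSS/d.

P_X ≈ 0.741 kg VSS/d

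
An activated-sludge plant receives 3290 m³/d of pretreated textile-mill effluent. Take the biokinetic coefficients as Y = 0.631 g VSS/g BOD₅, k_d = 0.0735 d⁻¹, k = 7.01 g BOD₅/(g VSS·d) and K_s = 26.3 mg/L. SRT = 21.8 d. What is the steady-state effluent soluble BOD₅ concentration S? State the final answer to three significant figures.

S ≈ 0.729 mg/L

For a completely mixed reactor with recycle the Lawrence–McCarty relation gives S = K_s·(1 + k_d·θ_c) / [θ_c·(Y·k − k_d) − 1] = 26.3 × (1 + 0.0735 × 21.8) / [21.8 × (0.631 × 7.01 − 0.0735) − 1] = 68.44 / 93.83 = 0.7294 mg/L.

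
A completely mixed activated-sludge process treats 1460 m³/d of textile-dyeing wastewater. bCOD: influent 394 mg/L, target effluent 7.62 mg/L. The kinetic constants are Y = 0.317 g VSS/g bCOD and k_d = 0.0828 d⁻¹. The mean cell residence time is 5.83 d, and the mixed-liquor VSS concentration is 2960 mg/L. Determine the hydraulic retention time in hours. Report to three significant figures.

Steady-state biomass mass balance: V·X·(1 + k_d·θ_c) = Y·Q·(S₀ − S)·θ_c, so V = 0.317 × 1460 × (394 − 7.62) × 5.83 / [2960 × (1 + 0.0828 × 5.83)] = 1.04×10^6 / 4389 = 237.5 m³.
HRT = V/Q = 237.5 m³ / 1460 m³·d⁻¹ = 0.1627 d × 24 = 3.905 h.

τ ≈ 3.90 h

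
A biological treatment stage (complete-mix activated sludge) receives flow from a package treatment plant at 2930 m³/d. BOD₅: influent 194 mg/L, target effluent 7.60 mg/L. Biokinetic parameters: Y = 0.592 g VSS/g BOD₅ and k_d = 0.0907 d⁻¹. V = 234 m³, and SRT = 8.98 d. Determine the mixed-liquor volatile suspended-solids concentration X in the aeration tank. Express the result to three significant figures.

X ≈ 6840 mg/L

Solving the biomass balance for X: X = Y Q (S₀−S) θ_c / [V (1+k_d θ_c)] = 0.592 × 2930 × (194 − 7.60) × 8.98 / [234 × (1 + 0.0907 × 8.98)] = 6838 mg/L.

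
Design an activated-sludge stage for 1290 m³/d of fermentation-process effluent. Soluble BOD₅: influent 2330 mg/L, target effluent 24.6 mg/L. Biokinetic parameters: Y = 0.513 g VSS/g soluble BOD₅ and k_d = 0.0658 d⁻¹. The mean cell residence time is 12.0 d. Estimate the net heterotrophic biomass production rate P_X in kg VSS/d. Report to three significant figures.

P_X ≈ 853 kg VSS/d

Y_obs = Y / (1 + k_d θ_c) = 0.513 / (1 + 0.0658 × 12.0) = 0.513 / 1.790 = 0.2867.
Substrate removed = Q·(S₀ − S) = 1290 m³/d × (2330 − 24.6) g/m³ = 2.97×10^6 g/d = 2974 kg/d.
Net biomass production P_X = Y_obs × Q·(S₀ − S) = 0.2867 × 2974 = 852.5 kg VSS/d.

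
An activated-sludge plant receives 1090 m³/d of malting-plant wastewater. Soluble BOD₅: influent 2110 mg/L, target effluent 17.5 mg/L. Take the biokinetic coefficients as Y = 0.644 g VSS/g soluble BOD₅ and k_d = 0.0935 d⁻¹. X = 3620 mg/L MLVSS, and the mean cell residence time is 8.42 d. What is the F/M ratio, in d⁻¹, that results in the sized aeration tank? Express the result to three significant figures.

F/M ≈ 0.332 d⁻¹

From the SRT design equation V = Y Q (S₀−S) θ_c / [X (1 + k_d θ_c)] = 0.644 × 1090 × (2110 − 17.5) × 8.42 / [3620 × (1 + 0.0935 × 8.42)] = 1.24×10^7 / 6470 = 1912 m³.
F/M = Q·S₀ / (V·X) = 1090 × 2110 / (1912 × 3620) = 0.3324 g soluble BOD₅·(g VSS·d)⁻¹.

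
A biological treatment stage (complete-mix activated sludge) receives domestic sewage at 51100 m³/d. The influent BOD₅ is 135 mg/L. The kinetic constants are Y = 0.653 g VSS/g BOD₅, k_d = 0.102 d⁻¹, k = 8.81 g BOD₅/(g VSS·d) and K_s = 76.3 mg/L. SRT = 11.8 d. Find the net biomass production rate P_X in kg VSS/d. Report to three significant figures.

From the Monod/SRT balance for a CMAS, S = K_s·(1+k_d θ_c)/[θ_c·(Y k − k_d) − 1] = 76.3 × (1 + 0.102 × 11.8) / [11.8 × (0.653 × 8.81 − 0.102) − 1] = 168.1 / 65.68 = 2.560 mg/L.
Observed yield with endogenous decay: Y_obs = Y / (1 + k_d·θ_c) = 0.653 / (1 + 0.102 × 11.8) = 0.653 / 2.204 = 0.2963 g VSS/g BOD₅.
Mass of BOD₅ removed per day: Q(S₀ − S) = 51100 × 132.4 g/m³ = 6768 kg/d.
Net biomass production P_X = Y_obs × Q·(S₀ − S) = 0.2963 × 6768 = 2005 kg VSS/d.

P_X ≈ 2010 kg VSS/d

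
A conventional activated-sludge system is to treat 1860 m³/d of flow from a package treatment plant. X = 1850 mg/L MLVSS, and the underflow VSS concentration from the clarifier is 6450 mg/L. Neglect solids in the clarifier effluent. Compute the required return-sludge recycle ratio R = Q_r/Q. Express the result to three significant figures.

Solids balance on the clarifier gives (1+R)X = R·X_r, so R = X/(X_r − X) = 1850 / (6450 − 1850) = 0.4022.

R ≈ 0.402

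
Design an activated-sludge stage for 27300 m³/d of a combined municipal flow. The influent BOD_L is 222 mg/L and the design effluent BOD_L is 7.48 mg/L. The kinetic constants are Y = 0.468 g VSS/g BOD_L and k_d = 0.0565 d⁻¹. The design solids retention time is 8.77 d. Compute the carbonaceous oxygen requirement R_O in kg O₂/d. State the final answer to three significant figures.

The observed yield is Y_obs = Y/(1 + k_d·θ_c) = 0.468 / (1 + 0.0565 × 8.77) = 0.468 / 1.496 = 0.3129 g VSS per g BOD_L removed.
ΔS = 222 − 7.48 = 214.5 mg/L, so the substrate removal rate is 27300 × 214.5/1000 = 5856 kg BOD_L/d.
Net sludge production P_X = 0.3129 × 5856 = 1833 kg VSS/d.
R_O = Q·(S₀ − S) − 1.42·P_X = 5856 − 1.42 × 1833 = 3254 kg O₂/d.

R_O ≈ 3250 kg O₂/d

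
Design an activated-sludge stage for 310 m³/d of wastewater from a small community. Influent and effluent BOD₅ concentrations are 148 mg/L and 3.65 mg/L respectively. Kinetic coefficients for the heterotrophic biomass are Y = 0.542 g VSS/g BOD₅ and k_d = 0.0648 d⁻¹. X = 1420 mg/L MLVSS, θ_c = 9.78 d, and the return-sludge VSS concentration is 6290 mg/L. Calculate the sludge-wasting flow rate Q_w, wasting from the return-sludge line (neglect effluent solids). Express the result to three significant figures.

Steady-state biomass mass balance: V·X·(1 + k_d·θ_c) = Y·Q·(S₀ − S)·θ_c, so V = 0.542 × 310 × (148 − 3.65) × 9.78 / [1420 × (1 + 0.0648 × 9.78)] = 2.37×10^5 / 2320 = 102.2 m³.
θ_c = V·X/(Q_w·X_r) when wasting from the recycle, so Q_w = V·X/(θ_c·X_r) = 102.2 × 1420 / (9.78 × 6290) = 2.360 m³/d.

Q_w ≈ 2.36 m³/d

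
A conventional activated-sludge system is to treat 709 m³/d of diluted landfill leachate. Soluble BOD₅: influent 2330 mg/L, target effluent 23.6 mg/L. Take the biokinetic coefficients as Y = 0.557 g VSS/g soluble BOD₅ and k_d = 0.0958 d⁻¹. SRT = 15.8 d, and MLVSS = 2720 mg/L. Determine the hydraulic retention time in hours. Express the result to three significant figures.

τ ≈ 71.3 h

Rearranging the biomass balance for a CMAS with decay, V = Y·Q·ΔS·θ_c / [X·(1+k_d θ_c)] = 0.557 × 709 × (2330 − 23.6) × 15.8 / [2720 × (1 + 0.0958 × 15.8)] = 1.44×10^7 / 6837 = 2105 m³.
Hydraulic retention time τ = V/Q = 2105 / 709 = 2.969 d = 71.25 h.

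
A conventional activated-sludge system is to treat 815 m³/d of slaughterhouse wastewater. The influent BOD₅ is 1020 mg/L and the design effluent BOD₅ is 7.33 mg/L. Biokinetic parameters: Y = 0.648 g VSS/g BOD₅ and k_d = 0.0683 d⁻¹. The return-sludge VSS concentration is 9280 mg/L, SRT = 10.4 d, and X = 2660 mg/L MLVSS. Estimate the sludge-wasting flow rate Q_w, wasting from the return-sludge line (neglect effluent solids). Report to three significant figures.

Q_w ≈ 33.7 m³/d

Steady-state biomass mass balance: V·X·(1 + k_d·θ_c) = Y·Q·(S₀ − S)·θ_c, so V = 0.648 × 815 × (1020 − 7.33) × 10.4 / [2660 × (1 + 0.0683 × 10.4)] = 5.56×10^6 / 4549 = 1223 m³.
θ_c = V·X/(Q_w·X_r) when wasting from the recycle, so Q_w = V·X/(θ_c·X_r) = 1223 × 2660 / (10.4 × 9280) = 33.70 m³/d.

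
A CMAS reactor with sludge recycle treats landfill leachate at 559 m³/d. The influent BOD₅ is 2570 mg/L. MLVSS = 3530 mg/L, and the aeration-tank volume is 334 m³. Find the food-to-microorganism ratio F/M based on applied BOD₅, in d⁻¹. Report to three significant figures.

F/M ≈ 1.22 d⁻¹

F/M = applied load / biomass = Q·S₀/(V·X) = 559 × 2570 / (334.0 × 3530) = 1.218 d⁻¹.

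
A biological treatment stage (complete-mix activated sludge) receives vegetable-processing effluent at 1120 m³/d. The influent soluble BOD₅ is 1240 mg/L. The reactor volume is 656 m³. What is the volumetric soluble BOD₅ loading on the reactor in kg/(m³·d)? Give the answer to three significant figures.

L_v ≈ 2.12 kg soluble BOD₅/(m³·d)

Volumetric loading L_v = Q·S₀ / V = 1120 × 1240 g/m³ / 656.0 m³ = 2117 g/(m³·d) = 2.117 kg soluble BOD₅/(m³·d).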